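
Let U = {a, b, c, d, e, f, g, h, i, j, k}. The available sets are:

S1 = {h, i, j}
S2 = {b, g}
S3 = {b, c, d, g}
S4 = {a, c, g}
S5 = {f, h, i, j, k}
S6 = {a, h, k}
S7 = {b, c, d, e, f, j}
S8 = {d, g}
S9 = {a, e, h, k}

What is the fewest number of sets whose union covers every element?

3

S3, S5, S9 together cover {a, b, c, d, e, f, g, h, i, j, k} — every element.
No 2 of the 9 sets cover everything (all 36 pairs fall short), so 3 is minimum.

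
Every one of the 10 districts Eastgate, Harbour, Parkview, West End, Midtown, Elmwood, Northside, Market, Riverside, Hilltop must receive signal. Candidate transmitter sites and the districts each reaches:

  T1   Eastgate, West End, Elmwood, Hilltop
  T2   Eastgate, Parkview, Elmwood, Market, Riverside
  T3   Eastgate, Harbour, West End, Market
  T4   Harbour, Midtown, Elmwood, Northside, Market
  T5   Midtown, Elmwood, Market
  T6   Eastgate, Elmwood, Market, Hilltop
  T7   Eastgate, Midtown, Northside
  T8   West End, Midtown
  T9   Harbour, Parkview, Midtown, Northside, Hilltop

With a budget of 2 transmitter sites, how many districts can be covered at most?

9

Choosing T2, T9 covers {Eastgate, Harbour, Parkview, Midtown, Elmwood, Northside, Market, Riverside, Hilltop} — 9 districts.
No choice of 2 transmitter sites does better; here West End is left uncovered.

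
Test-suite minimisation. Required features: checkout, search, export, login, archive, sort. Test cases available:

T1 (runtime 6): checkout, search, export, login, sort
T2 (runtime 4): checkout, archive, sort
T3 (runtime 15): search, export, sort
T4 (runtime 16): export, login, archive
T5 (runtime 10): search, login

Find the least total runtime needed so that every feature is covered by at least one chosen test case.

T1, T2 cover every feature at runtime 6 + 4 = 10.
Any cover uses at least 2 test cases; among all covering selections none totals below 10.

10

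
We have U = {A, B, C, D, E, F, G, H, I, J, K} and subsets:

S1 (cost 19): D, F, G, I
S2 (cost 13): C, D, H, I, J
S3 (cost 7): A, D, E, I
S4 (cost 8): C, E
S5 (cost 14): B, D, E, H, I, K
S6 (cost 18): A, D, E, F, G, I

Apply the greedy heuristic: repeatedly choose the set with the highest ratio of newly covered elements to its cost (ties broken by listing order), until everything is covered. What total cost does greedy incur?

52

Pick 1: S3 adds 4 new (A, D, E, I) at cost 7 (ratio 4/7).
Pick 2: S2 adds 3 new (C, H, J) at cost 13 (ratio 3/13).
Pick 3: S5 adds 2 new (B, K) at cost 14 (ratio 2/14).
Pick 4: S6 adds 2 new (F, G) at cost 18 (ratio 2/18).
Greedy total cost: 7 + 13 + 14 + 18 = 52. (The true optimum is 45, so greedy overshoots here.)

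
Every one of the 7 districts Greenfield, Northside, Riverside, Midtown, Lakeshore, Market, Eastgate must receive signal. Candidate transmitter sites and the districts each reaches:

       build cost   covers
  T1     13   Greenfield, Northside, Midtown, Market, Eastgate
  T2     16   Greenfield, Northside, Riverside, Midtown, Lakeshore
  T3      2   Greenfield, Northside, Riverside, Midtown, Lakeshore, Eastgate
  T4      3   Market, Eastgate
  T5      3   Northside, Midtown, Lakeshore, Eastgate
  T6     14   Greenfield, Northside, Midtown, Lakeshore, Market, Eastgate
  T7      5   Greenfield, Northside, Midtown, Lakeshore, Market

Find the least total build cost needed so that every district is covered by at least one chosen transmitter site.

T3, T4 cover every district at build cost 2 + 3 = 5.
Any cover uses at least 2 transmitter sites; among all covering selections none totals below 5.

5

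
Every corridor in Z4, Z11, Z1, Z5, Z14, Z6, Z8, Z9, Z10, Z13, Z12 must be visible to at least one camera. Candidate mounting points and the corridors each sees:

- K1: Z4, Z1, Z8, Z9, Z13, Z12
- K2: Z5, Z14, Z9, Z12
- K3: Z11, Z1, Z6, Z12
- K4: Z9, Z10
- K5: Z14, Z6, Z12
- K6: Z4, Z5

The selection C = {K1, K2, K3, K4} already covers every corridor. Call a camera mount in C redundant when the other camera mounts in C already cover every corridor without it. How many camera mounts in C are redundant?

Drop K1: Z4, Z8, Z13 uncovered — not redundant.
Drop K2: Z5, Z14 uncovered — not redundant.
Drop K3: Z11, Z6 uncovered — not redundant.
Drop K4: Z10 uncovered — not redundant.
None of the camera mounts in C is redundant.

0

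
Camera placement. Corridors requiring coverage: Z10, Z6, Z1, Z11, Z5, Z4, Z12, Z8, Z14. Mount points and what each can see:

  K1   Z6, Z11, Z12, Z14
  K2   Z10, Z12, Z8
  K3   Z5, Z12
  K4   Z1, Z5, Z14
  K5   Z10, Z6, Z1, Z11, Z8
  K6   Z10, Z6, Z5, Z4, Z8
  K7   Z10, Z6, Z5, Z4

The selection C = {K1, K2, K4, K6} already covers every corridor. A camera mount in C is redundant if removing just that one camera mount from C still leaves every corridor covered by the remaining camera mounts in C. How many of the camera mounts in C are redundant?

1

Drop K1: Z11 uncovered — not redundant.
Drop K2: the rest still cover every corridor — redundant.
Drop K4: Z1 uncovered — not redundant.
Drop K6: Z4 uncovered — not redundant.
1 redundant: K2.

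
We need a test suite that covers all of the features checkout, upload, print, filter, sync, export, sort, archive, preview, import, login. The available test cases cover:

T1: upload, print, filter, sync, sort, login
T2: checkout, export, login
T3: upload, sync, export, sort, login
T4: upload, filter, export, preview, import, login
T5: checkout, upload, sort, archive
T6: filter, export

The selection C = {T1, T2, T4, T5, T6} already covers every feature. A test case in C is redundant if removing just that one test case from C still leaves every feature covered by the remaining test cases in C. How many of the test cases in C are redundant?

Drop T1: print, sync uncovered — not redundant.
Drop T2: the rest still cover every feature — redundant.
Drop T4: preview, import uncovered — not redundant.
Drop T5: archive uncovered — not redundant.
Drop T6: the rest still cover every feature — redundant.
2 redundant: T2, T6.

2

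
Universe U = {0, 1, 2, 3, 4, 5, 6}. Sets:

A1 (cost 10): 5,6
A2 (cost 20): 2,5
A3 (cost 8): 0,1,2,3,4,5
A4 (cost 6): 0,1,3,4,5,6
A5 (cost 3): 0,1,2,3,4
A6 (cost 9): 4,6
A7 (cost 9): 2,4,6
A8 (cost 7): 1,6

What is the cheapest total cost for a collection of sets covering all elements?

A4, A5 cover every element at cost 6 + 3 = 9.
Any cover uses at least 2 sets; among all covering selections none totals below 9.

9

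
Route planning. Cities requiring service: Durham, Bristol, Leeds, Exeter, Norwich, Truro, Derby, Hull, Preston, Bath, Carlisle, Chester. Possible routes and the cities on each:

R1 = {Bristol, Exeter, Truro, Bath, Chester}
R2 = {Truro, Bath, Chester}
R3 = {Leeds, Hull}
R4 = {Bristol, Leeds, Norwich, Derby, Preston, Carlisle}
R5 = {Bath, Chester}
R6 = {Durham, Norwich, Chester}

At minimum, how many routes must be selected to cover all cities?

4

R1, R3, R4, R6 together cover {Durham, Bristol, Leeds, Exeter, Norwich, Truro, Derby, Hull, Preston, Bath, Carlisle, Chester} — every city.
No 3 of the 6 routes cover everything (all 20 triples fall short), so 4 is minimum.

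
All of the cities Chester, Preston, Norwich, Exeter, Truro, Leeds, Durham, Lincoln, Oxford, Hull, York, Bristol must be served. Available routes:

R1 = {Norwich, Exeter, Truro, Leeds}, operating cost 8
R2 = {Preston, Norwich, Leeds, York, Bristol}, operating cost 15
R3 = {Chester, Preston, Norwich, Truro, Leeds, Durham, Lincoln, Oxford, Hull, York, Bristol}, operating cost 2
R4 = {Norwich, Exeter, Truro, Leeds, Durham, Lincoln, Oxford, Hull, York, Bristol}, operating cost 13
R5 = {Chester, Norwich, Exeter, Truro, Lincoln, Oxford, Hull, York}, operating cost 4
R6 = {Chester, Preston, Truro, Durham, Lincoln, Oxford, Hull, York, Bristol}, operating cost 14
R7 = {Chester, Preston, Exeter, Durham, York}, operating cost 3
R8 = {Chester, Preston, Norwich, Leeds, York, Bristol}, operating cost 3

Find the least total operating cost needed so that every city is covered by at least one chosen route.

5

R3, R7 cover every city at operating cost 2 + 3 = 5.
Any cover uses at least 2 routes; among all covering selections none totals below 5.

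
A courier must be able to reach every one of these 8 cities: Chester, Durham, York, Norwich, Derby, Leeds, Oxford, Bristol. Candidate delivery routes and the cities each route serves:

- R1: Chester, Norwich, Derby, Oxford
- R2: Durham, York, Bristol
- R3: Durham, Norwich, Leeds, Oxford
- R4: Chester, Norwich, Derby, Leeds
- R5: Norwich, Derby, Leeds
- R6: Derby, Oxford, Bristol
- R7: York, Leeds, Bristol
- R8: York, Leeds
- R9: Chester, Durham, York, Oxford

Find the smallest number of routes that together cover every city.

3

R1, R2, R3 together cover {Chester, Durham, York, Norwich, Derby, Leeds, Oxford, Bristol} — every city.
No 2 of the 9 routes cover everything (all 36 pairs fall short), so 3 is minimum.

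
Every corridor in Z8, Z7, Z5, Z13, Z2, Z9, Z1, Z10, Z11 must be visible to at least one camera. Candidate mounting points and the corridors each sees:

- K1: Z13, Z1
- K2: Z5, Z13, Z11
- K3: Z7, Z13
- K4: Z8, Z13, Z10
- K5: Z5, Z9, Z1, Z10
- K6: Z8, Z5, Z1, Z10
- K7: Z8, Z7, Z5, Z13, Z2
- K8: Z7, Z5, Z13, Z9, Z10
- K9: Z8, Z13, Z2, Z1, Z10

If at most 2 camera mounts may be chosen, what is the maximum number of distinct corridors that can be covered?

Choosing K5, K7 covers {Z8, Z7, Z5, Z13, Z2, Z9, Z1, Z10} — 8 corridors.
No choice of 2 camera mounts does better; here Z11 is left uncovered.

8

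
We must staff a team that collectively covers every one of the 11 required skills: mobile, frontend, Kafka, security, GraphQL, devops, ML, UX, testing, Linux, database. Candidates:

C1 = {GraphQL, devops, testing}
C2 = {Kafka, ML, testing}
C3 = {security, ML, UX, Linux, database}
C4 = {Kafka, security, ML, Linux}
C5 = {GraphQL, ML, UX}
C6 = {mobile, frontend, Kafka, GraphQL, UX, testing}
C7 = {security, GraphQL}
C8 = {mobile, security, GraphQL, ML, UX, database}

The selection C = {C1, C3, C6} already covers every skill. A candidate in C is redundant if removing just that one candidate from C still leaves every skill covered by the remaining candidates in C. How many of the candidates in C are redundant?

0

Drop C1: devops uncovered — not redundant.
Drop C3: security, ML, Linux, database uncovered — not redundant.
Drop C6: mobile, frontend, Kafka uncovered — not redundant.
None of the candidates in C is redundant.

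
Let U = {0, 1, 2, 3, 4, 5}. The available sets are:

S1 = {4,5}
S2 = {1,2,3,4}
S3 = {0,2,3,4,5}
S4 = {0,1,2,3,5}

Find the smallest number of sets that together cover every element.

S1, S4 together cover {0, 1, 2, 3, 4, 5} — every element.
No single set contains all 6 elements, so 2 is optimal.

2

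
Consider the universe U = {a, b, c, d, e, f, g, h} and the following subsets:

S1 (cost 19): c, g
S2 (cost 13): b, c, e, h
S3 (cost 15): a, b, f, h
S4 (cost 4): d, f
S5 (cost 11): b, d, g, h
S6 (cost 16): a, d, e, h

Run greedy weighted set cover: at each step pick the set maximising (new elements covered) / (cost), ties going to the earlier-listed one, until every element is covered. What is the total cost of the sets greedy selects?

Pick 1: S4 adds 2 new (d, f) at cost 4 (ratio 2/4).
Pick 2: S2 adds 4 new (b, c, e, h) at cost 13 (ratio 4/13).
Pick 3: S5 adds 1 new (g) at cost 11 (ratio 1/11).
Pick 4: S3 adds 1 new (a) at cost 15 (ratio 1/15).
Greedy total cost: 4 + 13 + 11 + 15 = 43. (The true optimum is 39, so greedy overshoots here.)

43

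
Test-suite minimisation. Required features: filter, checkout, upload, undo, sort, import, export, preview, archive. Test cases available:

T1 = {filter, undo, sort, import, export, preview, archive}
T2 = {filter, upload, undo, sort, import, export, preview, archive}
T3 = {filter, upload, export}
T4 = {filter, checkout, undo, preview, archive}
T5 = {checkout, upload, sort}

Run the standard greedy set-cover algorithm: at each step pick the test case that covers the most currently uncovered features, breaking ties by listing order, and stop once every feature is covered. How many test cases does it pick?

2

Pick 1: T2 covers 8 new features (filter, upload, undo, sort, import, export, preview, archive).
Pick 2: T4 covers 1 new features (checkout).
Greedy uses 2 test cases.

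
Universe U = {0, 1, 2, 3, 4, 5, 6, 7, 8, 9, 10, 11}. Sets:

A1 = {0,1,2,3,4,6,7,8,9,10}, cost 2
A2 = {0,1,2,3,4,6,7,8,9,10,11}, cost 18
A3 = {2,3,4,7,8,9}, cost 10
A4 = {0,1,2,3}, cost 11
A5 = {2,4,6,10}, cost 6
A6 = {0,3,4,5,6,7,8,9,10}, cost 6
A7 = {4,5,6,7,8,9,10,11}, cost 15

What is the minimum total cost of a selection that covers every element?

A1, A7 cover every element at cost 2 + 15 = 17.
Any cover uses at least 2 sets; among all covering selections none totals below 17.

17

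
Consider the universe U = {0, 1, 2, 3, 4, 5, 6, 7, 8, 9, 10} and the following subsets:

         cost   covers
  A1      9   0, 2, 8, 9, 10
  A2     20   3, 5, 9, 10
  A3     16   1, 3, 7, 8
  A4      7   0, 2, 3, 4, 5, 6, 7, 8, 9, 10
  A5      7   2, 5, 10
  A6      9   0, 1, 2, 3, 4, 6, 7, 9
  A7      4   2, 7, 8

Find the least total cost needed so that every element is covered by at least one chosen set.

A4, A6 cover every element at cost 7 + 9 = 16.
Any cover uses at least 2 sets; among all covering selections none totals below 16.

16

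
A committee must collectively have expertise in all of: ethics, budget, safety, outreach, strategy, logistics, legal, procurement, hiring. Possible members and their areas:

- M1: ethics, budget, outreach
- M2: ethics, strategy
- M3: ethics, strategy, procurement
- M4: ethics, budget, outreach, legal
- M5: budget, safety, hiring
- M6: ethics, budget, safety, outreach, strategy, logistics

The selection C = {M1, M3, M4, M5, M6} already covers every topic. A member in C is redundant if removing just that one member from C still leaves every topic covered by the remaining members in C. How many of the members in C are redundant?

1

Drop M1: the rest still cover every topic — redundant.
Drop M3: procurement uncovered — not redundant.
Drop M4: legal uncovered — not redundant.
Drop M5: hiring uncovered — not redundant.
Drop M6: logistics uncovered — not redundant.
1 redundant: M1.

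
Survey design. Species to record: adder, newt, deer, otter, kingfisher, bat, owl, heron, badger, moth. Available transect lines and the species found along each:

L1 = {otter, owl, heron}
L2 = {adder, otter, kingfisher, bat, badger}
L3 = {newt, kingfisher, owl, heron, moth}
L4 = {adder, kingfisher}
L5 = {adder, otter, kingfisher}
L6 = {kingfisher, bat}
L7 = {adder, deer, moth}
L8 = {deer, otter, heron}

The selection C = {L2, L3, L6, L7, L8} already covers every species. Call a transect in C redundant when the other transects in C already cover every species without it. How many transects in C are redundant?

Drop L2: badger uncovered — not redundant.
Drop L3: newt, owl uncovered — not redundant.
Drop L6: the rest still cover every species — redundant.
Drop L7: the rest still cover every species — redundant.
Drop L8: the rest still cover every species — redundant.
3 redundant: L6, L7, L8.

3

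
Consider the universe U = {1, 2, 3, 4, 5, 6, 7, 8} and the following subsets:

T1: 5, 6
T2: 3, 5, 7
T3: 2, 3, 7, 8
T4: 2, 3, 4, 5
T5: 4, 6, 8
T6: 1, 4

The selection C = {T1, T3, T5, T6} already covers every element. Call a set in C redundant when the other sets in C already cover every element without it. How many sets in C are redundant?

1

Drop T1: 5 uncovered — not redundant.
Drop T3: 2, 3, 7 uncovered — not redundant.
Drop T5: the rest still cover every element — redundant.
Drop T6: 1 uncovered — not redundant.
1 redundant: T5.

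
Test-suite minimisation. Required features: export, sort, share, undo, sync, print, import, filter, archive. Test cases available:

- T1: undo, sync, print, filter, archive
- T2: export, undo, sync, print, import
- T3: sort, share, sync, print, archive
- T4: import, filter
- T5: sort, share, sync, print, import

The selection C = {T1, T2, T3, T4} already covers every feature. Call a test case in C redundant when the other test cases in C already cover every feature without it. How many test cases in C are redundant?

Drop T1: the rest still cover every feature — redundant.
Drop T2: export uncovered — not redundant.
Drop T3: sort, share uncovered — not redundant.
Drop T4: the rest still cover every feature — redundant.
2 redundant: T1, T4.

2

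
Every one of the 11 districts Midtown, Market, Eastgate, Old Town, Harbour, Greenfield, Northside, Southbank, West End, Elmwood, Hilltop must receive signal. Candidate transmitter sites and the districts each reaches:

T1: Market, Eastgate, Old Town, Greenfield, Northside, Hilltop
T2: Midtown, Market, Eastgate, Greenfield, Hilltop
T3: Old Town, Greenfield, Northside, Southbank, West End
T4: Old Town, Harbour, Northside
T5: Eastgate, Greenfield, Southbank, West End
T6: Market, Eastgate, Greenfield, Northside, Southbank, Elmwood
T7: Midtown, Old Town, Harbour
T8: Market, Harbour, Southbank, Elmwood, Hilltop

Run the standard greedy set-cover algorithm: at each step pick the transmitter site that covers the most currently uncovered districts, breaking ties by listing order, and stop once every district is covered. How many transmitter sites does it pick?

4

Pick 1: T1 covers 6 new districts (Market, Eastgate, Old Town, Greenfield, Northside, Hilltop).
Pick 2: T8 covers 3 new districts (Harbour, Southbank, Elmwood).
Pick 3: T2 covers 1 new districts (Midtown).
Pick 4: T3 covers 1 new districts (West End).
Greedy uses 4 transmitter sites. (The true minimum is 3.)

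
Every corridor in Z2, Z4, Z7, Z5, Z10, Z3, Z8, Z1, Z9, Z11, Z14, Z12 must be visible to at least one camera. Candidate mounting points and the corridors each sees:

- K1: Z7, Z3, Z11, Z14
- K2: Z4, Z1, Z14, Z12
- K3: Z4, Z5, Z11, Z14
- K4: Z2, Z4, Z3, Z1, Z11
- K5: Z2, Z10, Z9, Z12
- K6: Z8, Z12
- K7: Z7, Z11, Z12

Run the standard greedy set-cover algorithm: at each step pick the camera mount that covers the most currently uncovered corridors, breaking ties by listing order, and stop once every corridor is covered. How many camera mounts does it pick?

Pick 1: K4 covers 5 new corridors (Z2, Z4, Z3, Z1, Z11).
Pick 2: K5 covers 3 new corridors (Z10, Z9, Z12).
Pick 3: K1 covers 2 new corridors (Z7, Z14).
Pick 4: K3 covers 1 new corridors (Z5).
Pick 5: K6 covers 1 new corridors (Z8).
Greedy uses 5 camera mounts.

5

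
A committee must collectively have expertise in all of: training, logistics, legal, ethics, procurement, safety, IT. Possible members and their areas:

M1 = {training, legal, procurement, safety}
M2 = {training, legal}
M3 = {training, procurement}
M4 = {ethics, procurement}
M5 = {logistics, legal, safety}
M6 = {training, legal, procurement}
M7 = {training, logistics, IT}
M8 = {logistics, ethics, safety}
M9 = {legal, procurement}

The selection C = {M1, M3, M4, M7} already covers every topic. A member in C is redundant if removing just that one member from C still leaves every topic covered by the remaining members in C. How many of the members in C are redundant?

1

Drop M1: legal, safety uncovered — not redundant.
Drop M3: the rest still cover every topic — redundant.
Drop M4: ethics uncovered — not redundant.
Drop M7: logistics, IT uncovered — not redundant.
1 redundant: M3.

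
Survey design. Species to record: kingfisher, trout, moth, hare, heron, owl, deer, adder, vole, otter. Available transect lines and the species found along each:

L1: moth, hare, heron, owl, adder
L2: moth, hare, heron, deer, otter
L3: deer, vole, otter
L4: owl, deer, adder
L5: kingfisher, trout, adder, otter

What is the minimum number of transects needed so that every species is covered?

3

L1, L3, L5 together cover {kingfisher, trout, moth, hare, heron, owl, deer, adder, vole, otter} — every species.
No 2 of the 5 transects cover everything (all 10 pairs fall short), so 3 is minimum.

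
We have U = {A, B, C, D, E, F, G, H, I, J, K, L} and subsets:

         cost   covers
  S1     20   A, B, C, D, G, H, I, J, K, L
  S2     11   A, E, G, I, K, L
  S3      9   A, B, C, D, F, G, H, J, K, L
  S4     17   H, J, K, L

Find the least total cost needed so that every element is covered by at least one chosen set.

20

S2, S3 cover every element at cost 11 + 9 = 20.
Any cover uses at least 2 sets; among all covering selections none totals below 20.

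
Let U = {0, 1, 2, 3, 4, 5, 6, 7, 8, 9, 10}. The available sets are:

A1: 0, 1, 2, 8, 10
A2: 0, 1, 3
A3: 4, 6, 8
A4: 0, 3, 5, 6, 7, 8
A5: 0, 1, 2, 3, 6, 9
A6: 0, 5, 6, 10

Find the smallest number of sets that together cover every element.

A1, A3, A4, A5 together cover {0, 1, 2, 3, 4, 5, 6, 7, 8, 9, 10} — every element.
No 3 of the 6 sets cover everything (all 20 triples fall short), so 4 is minimum.

4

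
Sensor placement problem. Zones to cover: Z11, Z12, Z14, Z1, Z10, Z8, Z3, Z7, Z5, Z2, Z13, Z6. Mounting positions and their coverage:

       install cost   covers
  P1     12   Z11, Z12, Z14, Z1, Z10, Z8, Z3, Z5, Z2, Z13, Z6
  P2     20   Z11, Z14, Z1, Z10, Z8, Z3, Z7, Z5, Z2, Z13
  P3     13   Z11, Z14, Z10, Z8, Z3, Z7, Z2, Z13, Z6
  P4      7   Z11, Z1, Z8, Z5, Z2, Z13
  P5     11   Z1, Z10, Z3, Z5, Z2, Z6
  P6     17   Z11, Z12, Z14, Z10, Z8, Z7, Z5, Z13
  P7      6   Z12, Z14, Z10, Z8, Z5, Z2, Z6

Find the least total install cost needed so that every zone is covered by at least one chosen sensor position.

25

P1, P3 cover every zone at install cost 12 + 13 = 25.
Any cover uses at least 2 sensor positions; among all covering selections none totals below 25.
Greedy by coverage-per-install cost would pick P7, P4, P3 for 26 — worse than the optimum 25.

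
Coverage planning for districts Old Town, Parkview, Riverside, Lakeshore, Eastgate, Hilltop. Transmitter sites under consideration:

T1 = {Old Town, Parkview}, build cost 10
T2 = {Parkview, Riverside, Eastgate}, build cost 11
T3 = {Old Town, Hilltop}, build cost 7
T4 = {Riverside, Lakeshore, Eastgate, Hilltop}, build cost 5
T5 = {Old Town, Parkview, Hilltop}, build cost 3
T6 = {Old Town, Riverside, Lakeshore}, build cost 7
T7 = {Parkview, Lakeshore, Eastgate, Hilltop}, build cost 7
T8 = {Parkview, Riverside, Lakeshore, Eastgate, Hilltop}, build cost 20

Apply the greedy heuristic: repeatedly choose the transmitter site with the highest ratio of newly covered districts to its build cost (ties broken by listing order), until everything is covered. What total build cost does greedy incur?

Pick 1: T5 adds 3 new (Old Town, Parkview, Hilltop) at build cost 3 (ratio 3/3).
Pick 2: T4 adds 3 new (Riverside, Lakeshore, Eastgate) at build cost 5 (ratio 3/5).
Greedy total build cost: 3 + 5 = 8.

8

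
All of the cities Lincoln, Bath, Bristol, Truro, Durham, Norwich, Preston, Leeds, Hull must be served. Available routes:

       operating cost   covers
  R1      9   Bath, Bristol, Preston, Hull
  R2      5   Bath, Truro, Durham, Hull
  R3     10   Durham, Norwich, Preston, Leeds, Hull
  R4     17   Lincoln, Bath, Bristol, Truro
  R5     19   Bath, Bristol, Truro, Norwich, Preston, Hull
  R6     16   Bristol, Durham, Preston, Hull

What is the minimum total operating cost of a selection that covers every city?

R3, R4 cover every city at operating cost 10 + 17 = 27.
Any cover uses at least 2 routes; among all covering selections none totals below 27.

27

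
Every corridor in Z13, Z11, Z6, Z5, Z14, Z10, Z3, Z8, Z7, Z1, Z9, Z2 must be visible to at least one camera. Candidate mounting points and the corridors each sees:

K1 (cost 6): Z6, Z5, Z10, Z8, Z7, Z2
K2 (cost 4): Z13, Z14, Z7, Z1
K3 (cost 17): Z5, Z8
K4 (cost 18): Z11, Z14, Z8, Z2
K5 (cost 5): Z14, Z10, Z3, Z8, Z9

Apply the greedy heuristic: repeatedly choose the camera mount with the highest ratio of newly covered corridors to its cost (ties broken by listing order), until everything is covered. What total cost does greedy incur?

33

Pick 1: K1 adds 6 new (Z6, Z5, Z10, Z8, Z7, Z2) at cost 6 (ratio 6/6).
Pick 2: K2 adds 3 new (Z13, Z14, Z1) at cost 4 (ratio 3/4).
Pick 3: K5 adds 2 new (Z3, Z9) at cost 5 (ratio 2/5).
Pick 4: K4 adds 1 new (Z11) at cost 18 (ratio 1/18).
Greedy total cost: 6 + 4 + 5 + 18 = 33.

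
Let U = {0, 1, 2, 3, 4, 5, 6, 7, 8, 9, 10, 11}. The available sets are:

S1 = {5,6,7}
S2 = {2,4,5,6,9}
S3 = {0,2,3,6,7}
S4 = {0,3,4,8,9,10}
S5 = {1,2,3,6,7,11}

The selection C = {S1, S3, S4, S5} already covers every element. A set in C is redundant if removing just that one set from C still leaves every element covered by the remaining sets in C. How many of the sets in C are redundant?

Drop S1: 5 uncovered — not redundant.
Drop S3: the rest still cover every element — redundant.
Drop S4: 4, 8, 9, 10 uncovered — not redundant.
Drop S5: 1, 11 uncovered — not redundant.
1 redundant: S3.

1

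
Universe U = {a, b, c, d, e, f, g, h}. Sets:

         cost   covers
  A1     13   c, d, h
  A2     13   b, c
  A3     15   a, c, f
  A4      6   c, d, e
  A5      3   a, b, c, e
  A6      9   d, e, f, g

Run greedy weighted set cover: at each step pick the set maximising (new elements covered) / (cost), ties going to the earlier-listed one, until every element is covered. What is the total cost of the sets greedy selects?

Pick 1: A5 adds 4 new (a, b, c, e) at cost 3 (ratio 4/3).
Pick 2: A6 adds 3 new (d, f, g) at cost 9 (ratio 3/9).
Pick 3: A1 adds 1 new (h) at cost 13 (ratio 1/13).
Greedy total cost: 3 + 9 + 13 = 25.

25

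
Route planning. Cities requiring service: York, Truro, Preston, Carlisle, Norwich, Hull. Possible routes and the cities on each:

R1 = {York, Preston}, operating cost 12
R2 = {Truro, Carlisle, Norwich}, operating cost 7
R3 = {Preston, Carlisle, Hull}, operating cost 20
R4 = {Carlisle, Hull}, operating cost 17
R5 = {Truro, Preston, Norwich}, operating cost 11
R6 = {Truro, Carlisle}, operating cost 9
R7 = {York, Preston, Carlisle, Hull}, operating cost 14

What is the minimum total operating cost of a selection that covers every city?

21

R2, R7 cover every city at operating cost 7 + 14 = 21.
Any cover uses at least 2 routes; among all covering selections none totals below 21.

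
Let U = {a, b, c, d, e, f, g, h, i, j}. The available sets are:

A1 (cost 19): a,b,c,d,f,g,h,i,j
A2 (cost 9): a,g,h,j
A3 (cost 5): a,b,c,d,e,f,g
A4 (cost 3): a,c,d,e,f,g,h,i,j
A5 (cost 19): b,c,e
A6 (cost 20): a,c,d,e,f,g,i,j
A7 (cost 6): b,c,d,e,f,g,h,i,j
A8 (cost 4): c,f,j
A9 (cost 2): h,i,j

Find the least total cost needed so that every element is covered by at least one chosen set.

A3, A9 cover every element at cost 5 + 2 = 7.
Any cover uses at least 2 sets; among all covering selections none totals below 7.
Greedy by coverage-per-cost would pick A4, A3 for 8 — worse than the optimum 7.

7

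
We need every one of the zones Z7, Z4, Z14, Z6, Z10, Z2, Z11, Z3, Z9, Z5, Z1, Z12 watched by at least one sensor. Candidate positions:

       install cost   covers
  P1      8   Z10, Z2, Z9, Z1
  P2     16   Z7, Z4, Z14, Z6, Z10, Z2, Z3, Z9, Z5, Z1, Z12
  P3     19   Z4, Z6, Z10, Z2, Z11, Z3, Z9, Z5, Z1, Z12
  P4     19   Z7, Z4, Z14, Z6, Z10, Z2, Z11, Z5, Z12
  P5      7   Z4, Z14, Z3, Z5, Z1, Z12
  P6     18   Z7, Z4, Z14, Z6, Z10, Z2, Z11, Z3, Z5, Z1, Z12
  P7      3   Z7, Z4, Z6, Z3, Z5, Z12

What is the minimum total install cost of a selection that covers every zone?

26

P1, P6 cover every zone at install cost 8 + 18 = 26.
Any cover uses at least 2 sensor positions; among all covering selections none totals below 26.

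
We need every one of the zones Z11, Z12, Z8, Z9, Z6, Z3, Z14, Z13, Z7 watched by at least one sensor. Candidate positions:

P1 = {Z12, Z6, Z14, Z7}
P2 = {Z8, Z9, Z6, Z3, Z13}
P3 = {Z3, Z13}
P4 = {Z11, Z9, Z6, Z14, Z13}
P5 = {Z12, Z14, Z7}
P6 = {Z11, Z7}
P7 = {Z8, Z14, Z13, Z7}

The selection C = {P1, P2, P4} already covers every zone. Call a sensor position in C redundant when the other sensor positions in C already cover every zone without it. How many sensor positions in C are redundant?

0

Drop P1: Z12, Z7 uncovered — not redundant.
Drop P2: Z8, Z3 uncovered — not redundant.
Drop P4: Z11 uncovered — not redundant.
None of the sensor positions in C is redundant.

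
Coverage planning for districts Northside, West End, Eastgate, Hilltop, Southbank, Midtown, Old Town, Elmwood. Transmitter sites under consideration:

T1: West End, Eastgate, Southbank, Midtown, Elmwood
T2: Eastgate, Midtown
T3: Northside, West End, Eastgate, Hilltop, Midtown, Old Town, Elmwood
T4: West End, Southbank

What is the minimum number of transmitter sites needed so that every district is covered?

2

T1, T3 together cover {Northside, West End, Eastgate, Hilltop, Southbank, Midtown, Old Town, Elmwood} — every district.
No single transmitter site contains all 8 districts, so 2 is optimal.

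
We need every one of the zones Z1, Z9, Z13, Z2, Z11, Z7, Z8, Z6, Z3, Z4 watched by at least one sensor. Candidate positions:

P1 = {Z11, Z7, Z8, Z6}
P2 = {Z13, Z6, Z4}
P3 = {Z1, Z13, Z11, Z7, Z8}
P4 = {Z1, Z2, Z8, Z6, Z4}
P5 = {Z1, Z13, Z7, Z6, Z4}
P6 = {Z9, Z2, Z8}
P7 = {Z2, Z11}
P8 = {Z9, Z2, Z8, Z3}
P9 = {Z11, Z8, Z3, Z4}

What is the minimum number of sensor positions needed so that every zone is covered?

P1, P5, P8 together cover {Z1, Z9, Z13, Z2, Z11, Z7, Z8, Z6, Z3, Z4} — every zone.
No 2 of the 9 sensor positions cover everything (all 36 pairs fall short), so 3 is minimum.

3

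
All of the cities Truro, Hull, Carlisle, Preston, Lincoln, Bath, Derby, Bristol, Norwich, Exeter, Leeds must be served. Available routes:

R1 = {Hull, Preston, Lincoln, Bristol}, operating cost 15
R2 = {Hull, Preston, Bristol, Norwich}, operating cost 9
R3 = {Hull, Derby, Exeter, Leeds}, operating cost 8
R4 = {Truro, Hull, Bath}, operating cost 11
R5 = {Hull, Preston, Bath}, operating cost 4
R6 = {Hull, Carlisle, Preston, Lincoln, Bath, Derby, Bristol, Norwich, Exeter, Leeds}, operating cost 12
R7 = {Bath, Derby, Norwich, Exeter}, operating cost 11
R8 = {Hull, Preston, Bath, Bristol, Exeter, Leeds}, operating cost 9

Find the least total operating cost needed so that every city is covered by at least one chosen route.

R4, R6 cover every city at operating cost 11 + 12 = 23.
Any cover uses at least 2 routes; among all covering selections none totals below 23.

23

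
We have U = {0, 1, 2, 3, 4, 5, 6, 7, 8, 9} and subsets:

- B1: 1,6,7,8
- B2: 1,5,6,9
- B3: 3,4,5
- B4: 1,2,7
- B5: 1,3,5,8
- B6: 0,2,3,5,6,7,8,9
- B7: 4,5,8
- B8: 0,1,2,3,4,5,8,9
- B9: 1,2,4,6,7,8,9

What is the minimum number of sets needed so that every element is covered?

2

B1, B8 together cover {0, 1, 2, 3, 4, 5, 6, 7, 8, 9} — every element.
No single set contains all 10 elements, so 2 is optimal.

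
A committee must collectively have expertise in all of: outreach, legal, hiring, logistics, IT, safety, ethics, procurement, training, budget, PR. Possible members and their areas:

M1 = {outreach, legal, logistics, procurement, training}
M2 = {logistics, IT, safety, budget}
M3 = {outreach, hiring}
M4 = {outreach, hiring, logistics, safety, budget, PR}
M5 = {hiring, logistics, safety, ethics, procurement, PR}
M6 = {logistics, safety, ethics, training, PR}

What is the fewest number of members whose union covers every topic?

3

M1, M2, M5 together cover {outreach, legal, hiring, logistics, IT, safety, ethics, procurement, training, budget, PR} — every topic.
No 2 of the 6 members cover everything (all 15 pairs fall short), so 3 is minimum.
Greedy (largest uncovered first) would take M4, M1, M2, M5 — 4 members — but 3 suffice.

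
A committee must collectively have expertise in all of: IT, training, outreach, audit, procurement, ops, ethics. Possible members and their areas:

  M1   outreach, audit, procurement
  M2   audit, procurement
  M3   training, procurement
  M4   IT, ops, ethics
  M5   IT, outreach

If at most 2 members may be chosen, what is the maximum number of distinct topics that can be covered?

6

Choosing M1, M4 covers {IT, outreach, audit, procurement, ops, ethics} — 6 topics.
No choice of 2 members does better; here training is left uncovered.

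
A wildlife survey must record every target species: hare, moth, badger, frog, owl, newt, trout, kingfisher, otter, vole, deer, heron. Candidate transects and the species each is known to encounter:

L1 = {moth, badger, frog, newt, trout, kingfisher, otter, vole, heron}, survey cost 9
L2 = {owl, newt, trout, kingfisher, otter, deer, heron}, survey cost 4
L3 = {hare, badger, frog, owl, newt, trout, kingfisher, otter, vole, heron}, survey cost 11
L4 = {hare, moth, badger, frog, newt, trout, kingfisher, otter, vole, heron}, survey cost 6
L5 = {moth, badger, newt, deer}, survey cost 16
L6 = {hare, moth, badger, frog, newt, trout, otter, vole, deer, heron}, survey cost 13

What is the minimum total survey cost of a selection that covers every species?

10

L2, L4 cover every species at survey cost 4 + 6 = 10.
Any cover uses at least 2 transects; among all covering selections none totals below 10.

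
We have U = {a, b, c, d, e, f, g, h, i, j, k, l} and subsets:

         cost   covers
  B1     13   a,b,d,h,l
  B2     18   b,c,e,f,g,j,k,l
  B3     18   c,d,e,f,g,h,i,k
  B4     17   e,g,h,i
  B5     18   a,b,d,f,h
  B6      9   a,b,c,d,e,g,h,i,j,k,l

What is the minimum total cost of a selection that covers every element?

B2, B6 cover every element at cost 18 + 9 = 27.
Any cover uses at least 2 sets; among all covering selections none totals below 27.

27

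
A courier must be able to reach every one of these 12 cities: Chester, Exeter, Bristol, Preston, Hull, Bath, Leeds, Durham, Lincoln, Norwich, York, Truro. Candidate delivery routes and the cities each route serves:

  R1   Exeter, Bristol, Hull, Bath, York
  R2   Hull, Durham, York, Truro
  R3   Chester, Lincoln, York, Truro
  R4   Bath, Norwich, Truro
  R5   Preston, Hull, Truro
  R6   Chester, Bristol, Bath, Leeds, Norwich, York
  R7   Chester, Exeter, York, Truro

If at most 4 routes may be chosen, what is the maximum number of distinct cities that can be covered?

11

Choosing R1, R2, R3, R6 covers {Chester, Exeter, Bristol, Hull, Bath, Leeds, Durham, Lincoln, Norwich, York, Truro} — 11 cities.
No choice of 4 routes does better; here Preston is left uncovered.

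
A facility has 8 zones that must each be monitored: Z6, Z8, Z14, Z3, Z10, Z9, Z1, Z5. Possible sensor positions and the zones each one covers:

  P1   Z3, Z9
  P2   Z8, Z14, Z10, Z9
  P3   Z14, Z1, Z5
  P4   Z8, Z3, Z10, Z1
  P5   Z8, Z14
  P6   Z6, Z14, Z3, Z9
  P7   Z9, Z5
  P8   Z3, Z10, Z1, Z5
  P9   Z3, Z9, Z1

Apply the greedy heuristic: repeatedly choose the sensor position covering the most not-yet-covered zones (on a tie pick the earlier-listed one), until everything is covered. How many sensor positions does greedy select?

3

Pick 1: P2 covers 4 new zones (Z8, Z14, Z10, Z9).
Pick 2: P8 covers 3 new zones (Z3, Z1, Z5).
Pick 3: P6 covers 1 new zones (Z6).
Greedy uses 3 sensor positions.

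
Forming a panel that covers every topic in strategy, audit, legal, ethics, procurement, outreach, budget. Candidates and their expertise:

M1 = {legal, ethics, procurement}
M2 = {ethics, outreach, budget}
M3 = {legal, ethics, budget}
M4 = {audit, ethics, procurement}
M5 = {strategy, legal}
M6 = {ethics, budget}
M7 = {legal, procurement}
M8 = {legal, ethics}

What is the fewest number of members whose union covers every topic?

3

M2, M4, M5 together cover {strategy, audit, legal, ethics, procurement, outreach, budget} — every topic.
No 2 of the 8 members cover everything (all 28 pairs fall short), so 3 is minimum.
Greedy (largest uncovered first) would take M1, M2, M4, M5 — 4 members — but 3 suffice.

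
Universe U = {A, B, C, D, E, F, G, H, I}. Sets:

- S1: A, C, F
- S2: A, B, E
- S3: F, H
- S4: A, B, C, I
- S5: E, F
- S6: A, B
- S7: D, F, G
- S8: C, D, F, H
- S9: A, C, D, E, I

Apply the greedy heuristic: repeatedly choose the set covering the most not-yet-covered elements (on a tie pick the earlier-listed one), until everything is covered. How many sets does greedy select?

4

Pick 1: S9 covers 5 new elements (A, C, D, E, I).
Pick 2: S3 covers 2 new elements (F, H).
Pick 3: S2 covers 1 new elements (B).
Pick 4: S7 covers 1 new elements (G).
Greedy uses 4 sets.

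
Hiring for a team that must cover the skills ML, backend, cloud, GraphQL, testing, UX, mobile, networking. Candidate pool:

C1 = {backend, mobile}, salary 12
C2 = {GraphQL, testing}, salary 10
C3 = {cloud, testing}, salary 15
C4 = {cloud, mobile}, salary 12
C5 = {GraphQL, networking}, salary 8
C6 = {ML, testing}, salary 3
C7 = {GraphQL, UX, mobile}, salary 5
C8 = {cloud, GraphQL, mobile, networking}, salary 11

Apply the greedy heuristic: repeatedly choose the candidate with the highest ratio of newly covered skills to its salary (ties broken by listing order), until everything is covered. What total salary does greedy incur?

Pick 1: C6 adds 2 new (ML, testing) at salary 3 (ratio 2/3).
Pick 2: C7 adds 3 new (GraphQL, UX, mobile) at salary 5 (ratio 3/5).
Pick 3: C8 adds 2 new (cloud, networking) at salary 11 (ratio 2/11).
Pick 4: C1 adds 1 new (backend) at salary 12 (ratio 1/12).
Greedy total salary: 3 + 5 + 11 + 12 = 31.

31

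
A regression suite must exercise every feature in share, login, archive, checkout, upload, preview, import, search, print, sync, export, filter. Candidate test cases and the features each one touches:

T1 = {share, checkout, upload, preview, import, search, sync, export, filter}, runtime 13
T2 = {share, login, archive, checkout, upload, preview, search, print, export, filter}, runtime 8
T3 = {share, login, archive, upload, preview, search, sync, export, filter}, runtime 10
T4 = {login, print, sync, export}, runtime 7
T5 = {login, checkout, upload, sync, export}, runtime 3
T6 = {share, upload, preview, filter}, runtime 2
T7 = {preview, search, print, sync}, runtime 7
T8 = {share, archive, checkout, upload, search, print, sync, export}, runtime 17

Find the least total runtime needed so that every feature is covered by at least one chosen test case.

T1, T2 cover every feature at runtime 13 + 8 = 21.
Any cover uses at least 2 test cases; among all covering selections none totals below 21.
Greedy by coverage-per-runtime would pick T6, T5, T2, T1 for 26 — worse than the optimum 21.

21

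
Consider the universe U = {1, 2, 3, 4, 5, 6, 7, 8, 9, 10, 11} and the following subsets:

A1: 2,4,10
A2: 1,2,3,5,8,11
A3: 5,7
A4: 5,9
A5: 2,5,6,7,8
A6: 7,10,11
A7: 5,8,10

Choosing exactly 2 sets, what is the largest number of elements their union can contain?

8

Choosing A1, A2 covers {1, 2, 3, 4, 5, 8, 10, 11} — 8 elements.
No choice of 2 sets does better; here 6, 7, 9 are left uncovered.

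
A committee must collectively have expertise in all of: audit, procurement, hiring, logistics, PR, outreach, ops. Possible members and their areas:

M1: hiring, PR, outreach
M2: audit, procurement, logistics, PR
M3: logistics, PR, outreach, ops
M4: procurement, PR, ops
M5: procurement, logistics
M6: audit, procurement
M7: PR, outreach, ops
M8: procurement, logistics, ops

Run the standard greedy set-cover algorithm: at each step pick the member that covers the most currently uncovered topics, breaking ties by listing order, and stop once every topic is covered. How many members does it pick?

Pick 1: M2 covers 4 new topics (audit, procurement, logistics, PR).
Pick 2: M1 covers 2 new topics (hiring, outreach).
Pick 3: M3 covers 1 new topics (ops).
Greedy uses 3 members.

3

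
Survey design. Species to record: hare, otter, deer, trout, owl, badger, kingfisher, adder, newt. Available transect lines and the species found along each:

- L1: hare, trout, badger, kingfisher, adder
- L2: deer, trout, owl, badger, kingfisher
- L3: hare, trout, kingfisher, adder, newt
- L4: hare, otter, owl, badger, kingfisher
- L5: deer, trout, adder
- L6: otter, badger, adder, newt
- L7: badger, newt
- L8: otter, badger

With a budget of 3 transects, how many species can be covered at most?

9

Choosing L1, L2, L6 covers {hare, otter, deer, trout, owl, badger, kingfisher, adder, newt} — 9 species.
That is all 9 species.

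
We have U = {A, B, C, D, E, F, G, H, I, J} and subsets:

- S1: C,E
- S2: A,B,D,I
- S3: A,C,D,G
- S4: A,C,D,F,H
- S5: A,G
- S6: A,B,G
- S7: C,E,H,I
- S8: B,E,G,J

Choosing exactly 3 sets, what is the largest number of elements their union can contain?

Choosing S2, S4, S8 covers {A, B, C, D, E, F, G, H, I, J} — 10 elements.
That is all 10 elements.

10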